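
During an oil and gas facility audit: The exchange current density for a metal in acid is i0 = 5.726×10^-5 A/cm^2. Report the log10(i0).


i0 = 5.726×10^-5 A/cm^2
log10(i0) = -4.242

-4.242


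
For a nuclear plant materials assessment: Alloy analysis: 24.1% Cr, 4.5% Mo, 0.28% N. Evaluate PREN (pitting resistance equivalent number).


Apply the PREN formula: PREN = Cr + 3.3*Mo + 16*N
PREN = 24.1 + 3.3*4.5 + 16*0.28
PREN = 24.1 + 14.85 + 4.48 = 43.43

43.43


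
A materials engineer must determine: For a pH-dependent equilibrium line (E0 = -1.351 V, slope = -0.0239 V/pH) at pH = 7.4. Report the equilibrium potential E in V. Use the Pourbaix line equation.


Apply the Pourbaix line equation: E = E0 + slope*pH
E = -1.351 + (-0.0239)*7.4 = -1.351 + (-0.17686) = -1.52786 V
Rounded to 3 decimal places: E = -1.528 V

-1.528 V


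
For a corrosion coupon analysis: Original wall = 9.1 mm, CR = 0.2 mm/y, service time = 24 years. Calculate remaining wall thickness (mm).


Remaining wall = original − CR × time
t = 9.1 − 0.2*24 = 9.1 − 4.8 = 4.3 mm

4.3 mm


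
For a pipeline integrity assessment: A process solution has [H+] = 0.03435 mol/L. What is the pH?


pH = −log10[H+]
pH = −log10(0.03435) = 1.46

1.46


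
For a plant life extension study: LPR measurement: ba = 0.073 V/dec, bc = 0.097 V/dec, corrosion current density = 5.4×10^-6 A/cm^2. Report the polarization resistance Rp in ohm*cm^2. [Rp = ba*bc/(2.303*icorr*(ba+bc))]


Apply the Stern-Geary equation: Rp = ba*bc / (2.303*icorr*(ba+bc))
ba*bc = 0.073*0.097 = 0.007081
ba+bc = 0.17; 2.303*icorr*(ba+bc) = 2.303*5.4×10^-6*0.17 = 2.114154×10^-6
Rp = 0.007081 / 2.114154×10^-6 = 3349.3 ohm*cm^2

3349.3 ohm*cm^2


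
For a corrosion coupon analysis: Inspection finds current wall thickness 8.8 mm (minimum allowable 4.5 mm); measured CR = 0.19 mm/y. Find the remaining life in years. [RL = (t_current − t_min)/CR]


Apply the remaining-life relation: RL = (t_current − t_min) / CR
RL = (8.8 − 4.5) / 0.19 = 4.3 / 0.19 = 22.6 years

22.6 years


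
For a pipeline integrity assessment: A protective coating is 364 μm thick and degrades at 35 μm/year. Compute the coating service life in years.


Service life = thickness / degradation rate
Life = 364 / 35 = 10.4 years

10.4 years


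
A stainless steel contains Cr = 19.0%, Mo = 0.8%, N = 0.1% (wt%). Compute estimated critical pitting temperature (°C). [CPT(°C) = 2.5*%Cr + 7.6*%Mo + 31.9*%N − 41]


Apply the ASTM G48 empirical CPT estimate: CPT(°C) = 2.5*%Cr + 7.6*%Mo + 31.9*%N − 41
2.5*19.0 = 47.5; 7.6*0.8 = 6.08; 31.9*0.1 = 3.19
CPT = 47.5 + 6.08 + 3.19 − 41 = 15.77 °C
Rounded to 0.1 °C: CPT ≈ 15.8 °C

15.8 °C


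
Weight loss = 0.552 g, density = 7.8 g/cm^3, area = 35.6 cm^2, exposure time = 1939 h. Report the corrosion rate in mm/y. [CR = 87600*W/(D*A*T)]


Apply the mm/y weight-loss relation: CR = 87600 * W / (D * A * T)
Numerator: 87600 * 0.552 = 48355.2
Denominator: 7.8 * 35.6 * 1939 = 538421.52
CR = 48355.2 / 538421.52 = 0.0898 mm/y

0.0898 mm/y


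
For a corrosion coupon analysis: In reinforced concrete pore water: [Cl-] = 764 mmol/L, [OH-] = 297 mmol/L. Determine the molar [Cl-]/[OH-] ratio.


Threshold parameter = [Cl-] / [OH-] (molar basis; both in mmol/L, so units cancel)
Ratio = 764 / 297 = 2.57

2.57


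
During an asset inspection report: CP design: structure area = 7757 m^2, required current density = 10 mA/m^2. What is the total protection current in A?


I = area * current density, then convert mA → A (÷1000)
I = 7757 * 10 / 1000 = 77.57 A

77.57 A


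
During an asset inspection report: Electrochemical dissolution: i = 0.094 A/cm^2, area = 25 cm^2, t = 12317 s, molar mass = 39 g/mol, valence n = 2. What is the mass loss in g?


Apply Faraday's law: m = i*A*t*M / (n*F)
Total charge passed Q = i*A*t = 0.094*25*12317 = 28944.95 C
m = Q*M/(n*F) = 28944.95*39/(2*96485) = 5.8499 g

5.8499 g


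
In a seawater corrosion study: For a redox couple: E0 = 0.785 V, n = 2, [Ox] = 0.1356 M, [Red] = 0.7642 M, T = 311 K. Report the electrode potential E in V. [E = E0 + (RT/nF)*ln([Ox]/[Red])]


Apply the Nernst equation: E = E0 + (RT/nF)*ln([Ox]/[Red])
Step 1: RT/nF = 8.314*311/(2*96485) = 0.01339925 V
Step 2: [Ox]/[Red] = 0.1356/0.7642 = 0.17744
Step 3: ln(0.17744) = -1.729123
Step 4: correction = 0.01339925 * -1.729123 = -0.023 V
E = 0.785 + -0.023 = 0.762 V

0.762 V


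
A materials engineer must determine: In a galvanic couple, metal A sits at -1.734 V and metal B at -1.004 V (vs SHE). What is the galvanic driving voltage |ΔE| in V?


Driving voltage is the absolute potential difference.
|ΔE| = |-1.734 − (-1.004)| = 0.73 V

0.73 V


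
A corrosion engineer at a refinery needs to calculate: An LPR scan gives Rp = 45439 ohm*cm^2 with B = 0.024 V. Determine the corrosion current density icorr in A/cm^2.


Apply the Stern-Geary relation: icorr = B / Rp
icorr = 0.024 / 45439 = 5.282×10^-7 A/cm^2

5.282×10^-7 A/cm^2


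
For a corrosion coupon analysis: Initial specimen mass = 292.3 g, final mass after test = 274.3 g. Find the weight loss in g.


Weight loss = initial − final
WL = 292.3 − 274.3 = 18.0 g

18.0 g


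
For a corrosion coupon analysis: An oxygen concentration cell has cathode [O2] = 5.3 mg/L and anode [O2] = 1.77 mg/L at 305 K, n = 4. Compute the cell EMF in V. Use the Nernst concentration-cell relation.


Apply the Nernst concentration-cell relation: E = (RT/nF)*ln(C_cathode/C_anode)
RT/nF = 8.314*305/(4*96485) = 0.00657037 V
ln(5.3/1.77) = 1.09673
E = 0.00657037 * 1.09673 = 0.00721 V

0.00721 V


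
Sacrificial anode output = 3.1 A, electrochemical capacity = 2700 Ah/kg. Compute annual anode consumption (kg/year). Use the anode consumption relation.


Annual consumption = current * hours per year / capacity
Rate = 3.1 * 8760 / 2700 = 10.1 kg/year

10.1 kg/year


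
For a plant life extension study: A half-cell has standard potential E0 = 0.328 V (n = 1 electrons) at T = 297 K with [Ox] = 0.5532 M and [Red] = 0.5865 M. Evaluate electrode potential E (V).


Apply the Nernst equation: E = E0 + (RT/nF)*ln([Ox]/[Red])
Step 1: RT/nF = 8.314*297/(1*96485) = 0.02559214 V
Step 2: [Ox]/[Red] = 0.5532/0.5865 = 0.943223
Step 3: ln(0.943223) = -0.058453
Step 4: correction = 0.02559214 * -0.058453 = -0.001 V
E = 0.328 + -0.001 = 0.327 V

0.327 V


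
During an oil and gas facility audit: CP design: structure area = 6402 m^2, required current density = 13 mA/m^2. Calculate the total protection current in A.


I = area * current density, then convert mA → A (÷1000)
I = 6402 * 13 / 1000 = 83.23 A

83.23 A


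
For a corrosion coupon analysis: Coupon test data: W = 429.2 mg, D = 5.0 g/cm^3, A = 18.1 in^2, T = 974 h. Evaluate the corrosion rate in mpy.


Apply the mpy weight-loss relation: CR = 534 * W / (D * A * T)
Numerator: 534 * 429.2 = 229192.8
Denominator: 5.0 * 18.1 * 974 = 88147.0
CR = 229192.8 / 88147.0 = 2.6001 mpy

2.6001 mpy


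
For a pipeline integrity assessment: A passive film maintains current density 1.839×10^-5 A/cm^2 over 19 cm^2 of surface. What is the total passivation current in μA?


I = i_pass * A, then convert A → μA (×10^6)
I = 1.839×10^-5 * 19 * 10^6 = 349.41 μA

349.41 μA


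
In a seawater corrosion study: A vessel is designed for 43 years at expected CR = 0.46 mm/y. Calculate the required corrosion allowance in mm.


Corrosion allowance = CR × design life
CA = 0.46 * 43 = 19.78 mm

19.78 mm


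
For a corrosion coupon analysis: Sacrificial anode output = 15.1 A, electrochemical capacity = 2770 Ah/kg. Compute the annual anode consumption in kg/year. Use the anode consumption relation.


Annual consumption = current * hours per year / capacity
Rate = 15.1 * 8760 / 2770 = 47.8 kg/year

47.8 kg/year


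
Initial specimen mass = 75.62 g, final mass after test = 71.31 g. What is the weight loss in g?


Weight loss = initial − final
WL = 75.62 − 71.31 = 4.31 g

4.31 g


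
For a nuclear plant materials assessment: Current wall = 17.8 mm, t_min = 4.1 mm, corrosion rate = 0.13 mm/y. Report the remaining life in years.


Apply the remaining-life relation: RL = (t_current − t_min) / CR
RL = (17.8 − 4.1) / 0.13 = 13.7 / 0.13 = 105.4 years

105.4 years


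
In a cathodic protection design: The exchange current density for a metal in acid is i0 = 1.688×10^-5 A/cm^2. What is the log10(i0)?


i0 = 1.688×10^-5 A/cm^2
log10(i0) = -4.773

-4.773


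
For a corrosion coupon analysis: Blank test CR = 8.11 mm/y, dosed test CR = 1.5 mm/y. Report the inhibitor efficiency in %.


Apply the inhibitor-efficiency definition: IE = (CR_blank − CR_inh)/CR_blank × 100
IE = (8.11 − 1.5) / 8.11 × 100
IE = 6.61 / 8.11 × 100 = 81.5 %

81.5 %


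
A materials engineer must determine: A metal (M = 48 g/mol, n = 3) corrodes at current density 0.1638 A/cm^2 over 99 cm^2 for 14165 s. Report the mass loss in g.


Apply Faraday's law: m = i*A*t*M / (n*F)
Total charge passed Q = i*A*t = 0.1638*99*14165 = 229702.473 C
m = Q*M/(n*F) = 229702.473*48/(3*96485) = 38.09131 g

38.09131 g


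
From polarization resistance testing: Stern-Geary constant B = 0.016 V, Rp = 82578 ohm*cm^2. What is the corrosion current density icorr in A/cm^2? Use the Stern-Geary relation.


Apply the Stern-Geary relation: icorr = B / Rp
icorr = 0.016 / 82578 = 1.938×10^-7 A/cm^2

1.938×10^-7 A/cm^2


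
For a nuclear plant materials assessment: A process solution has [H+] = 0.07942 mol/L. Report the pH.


pH = −log10[H+]
pH = −log10(0.07942) = 1.1

1.1


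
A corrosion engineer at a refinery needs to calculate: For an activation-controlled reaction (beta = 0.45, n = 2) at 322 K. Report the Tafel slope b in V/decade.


Apply the Tafel slope relation: b = 2.303*R*T/(beta*n*F)
Numerator: 2.303 * 8.314 * 322 = 6165.38
Denominator: 0.45 * 2 * 96485 = 86836.5
b = 6165.38 / 86836.5 = 0.071 V/decade

0.071 V/decade


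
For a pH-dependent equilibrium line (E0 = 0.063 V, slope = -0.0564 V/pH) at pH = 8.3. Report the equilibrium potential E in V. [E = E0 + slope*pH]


Apply the Pourbaix line equation: E = E0 + slope*pH
E = 0.063 + (-0.0564)*8.3 = 0.063 + (-0.46812) = -0.40512 V
Rounded to 4 decimal places: E = -0.4051 V

-0.4051 V


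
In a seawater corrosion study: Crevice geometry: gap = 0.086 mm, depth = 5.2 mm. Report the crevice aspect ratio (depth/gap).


Aspect ratio = depth / gap
Ratio = 5.2 / 0.086 = 60.5

60.5


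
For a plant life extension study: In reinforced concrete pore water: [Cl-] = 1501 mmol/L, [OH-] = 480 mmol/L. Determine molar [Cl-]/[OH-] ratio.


Threshold parameter = [Cl-] / [OH-] (molar basis; both in mmol/L, so units cancel)
Ratio = 1501 / 480 = 3.13

3.13


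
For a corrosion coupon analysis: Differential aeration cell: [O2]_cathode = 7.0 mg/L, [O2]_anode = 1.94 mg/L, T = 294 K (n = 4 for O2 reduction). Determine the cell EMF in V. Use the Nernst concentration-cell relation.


Apply the Nernst concentration-cell relation: E = (RT/nF)*ln(C_cathode/C_anode)
RT/nF = 8.314*294/(4*96485) = 0.00633341 V
ln(7.0/1.94) = 1.28322
E = 0.00633341 * 1.28322 = 0.00813 V

0.00813 V


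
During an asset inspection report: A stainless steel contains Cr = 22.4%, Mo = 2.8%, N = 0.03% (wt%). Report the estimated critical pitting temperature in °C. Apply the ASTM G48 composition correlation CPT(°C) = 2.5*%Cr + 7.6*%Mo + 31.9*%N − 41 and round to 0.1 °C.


Apply the ASTM G48 empirical CPT estimate: CPT(°C) = 2.5*%Cr + 7.6*%Mo + 31.9*%N − 41
2.5*22.4 = 56; 7.6*2.8 = 21.28; 31.9*0.03 = 0.957
CPT = 56 + 21.28 + 0.957 − 41 = 37.237 °C
Rounded to 0.1 °C: CPT ≈ 37.2 °C

37.2 °C


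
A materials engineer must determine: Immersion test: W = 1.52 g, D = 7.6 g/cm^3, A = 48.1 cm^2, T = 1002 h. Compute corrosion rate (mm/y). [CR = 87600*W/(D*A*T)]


Apply the mm/y weight-loss relation: CR = 87600 * W / (D * A * T)
Numerator: 87600 * 1.52 = 133152.0
Denominator: 7.6 * 48.1 * 1002 = 366291.12
CR = 133152.0 / 366291.12 = 0.3635 mm/y

0.3635 mm/y


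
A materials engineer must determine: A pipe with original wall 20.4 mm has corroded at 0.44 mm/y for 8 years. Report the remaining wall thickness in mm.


Remaining wall = original − CR × time
t = 20.4 − 0.44*8 = 20.4 − 3.52 = 16.88 mm

16.88 mm


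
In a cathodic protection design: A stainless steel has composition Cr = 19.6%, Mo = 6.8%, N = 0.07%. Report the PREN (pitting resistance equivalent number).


Apply the PREN formula: PREN = Cr + 3.3*Mo + 16*N
PREN = 19.6 + 3.3*6.8 + 16*0.07
PREN = 19.6 + 22.44 + 1.12 = 43.16

43.16


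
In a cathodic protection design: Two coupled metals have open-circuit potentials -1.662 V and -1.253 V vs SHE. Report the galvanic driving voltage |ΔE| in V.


Driving voltage is the absolute potential difference.
|ΔE| = |-1.662 − (-1.253)| = 0.409 V

0.409 V


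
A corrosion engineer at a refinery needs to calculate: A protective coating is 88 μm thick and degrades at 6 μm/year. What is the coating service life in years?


Service life = thickness / degradation rate
Life = 88 / 6 = 14.7 years

14.7 years


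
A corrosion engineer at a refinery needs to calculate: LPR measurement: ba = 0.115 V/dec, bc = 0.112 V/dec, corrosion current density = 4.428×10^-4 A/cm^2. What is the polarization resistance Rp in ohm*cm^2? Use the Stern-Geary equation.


Apply the Stern-Geary equation: Rp = ba*bc / (2.303*icorr*(ba+bc))
ba*bc = 0.115*0.112 = 0.01288
ba+bc = 0.227; 2.303*icorr*(ba+bc) = 2.303*4.428×10^-4*0.227 = 2.3148743×10^-4
Rp = 0.01288 / 2.3148743×10^-4 = 55.64 ohm*cm^2

55.64 ohm*cm^2


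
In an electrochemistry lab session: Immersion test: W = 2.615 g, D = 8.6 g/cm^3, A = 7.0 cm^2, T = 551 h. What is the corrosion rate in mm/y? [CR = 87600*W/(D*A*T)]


Apply the mm/y weight-loss relation: CR = 87600 * W / (D * A * T)
Numerator: 87600 * 2.615 = 229074.0
Denominator: 8.6 * 7.0 * 551 = 33170.2
CR = 229074.0 / 33170.2 = 6.906018 mm/y

6.906018 mm/y


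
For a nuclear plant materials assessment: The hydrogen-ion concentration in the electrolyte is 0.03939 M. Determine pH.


pH = −log10[H+]
pH = −log10(0.03939) = 1.4

1.4


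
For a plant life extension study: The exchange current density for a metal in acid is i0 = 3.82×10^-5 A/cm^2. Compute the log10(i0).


i0 = 3.82×10^-5 A/cm^2
log10(i0) = -4.418

-4.418


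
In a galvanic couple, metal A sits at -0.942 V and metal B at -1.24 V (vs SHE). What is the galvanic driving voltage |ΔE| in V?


Driving voltage is the absolute potential difference.
|ΔE| = |-0.942 − (-1.24)| = 0.298 V

0.298 V


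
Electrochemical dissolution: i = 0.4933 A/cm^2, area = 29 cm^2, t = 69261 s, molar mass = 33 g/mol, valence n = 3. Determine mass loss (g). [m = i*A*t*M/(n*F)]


Apply Faraday's law: m = i*A*t*M / (n*F)
Total charge passed Q = i*A*t = 0.4933*29*69261 = 990827.0877 C
m = Q*M/(n*F) = 990827.0877*33/(3*96485) = 112.96158 g

112.96158 g


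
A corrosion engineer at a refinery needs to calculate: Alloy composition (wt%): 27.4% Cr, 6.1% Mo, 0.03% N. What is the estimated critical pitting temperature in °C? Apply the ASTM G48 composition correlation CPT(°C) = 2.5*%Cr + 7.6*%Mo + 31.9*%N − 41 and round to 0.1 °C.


Apply the ASTM G48 empirical CPT estimate: CPT(°C) = 2.5*%Cr + 7.6*%Mo + 31.9*%N − 41
2.5*27.4 = 68.5; 7.6*6.1 = 46.36; 31.9*0.03 = 0.957
CPT = 68.5 + 46.36 + 0.957 − 41 = 74.817 °C
Rounded to 0.1 °C: CPT ≈ 74.8 °C

74.8 °C


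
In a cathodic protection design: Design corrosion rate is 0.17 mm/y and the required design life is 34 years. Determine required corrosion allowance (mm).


Corrosion allowance = CR × design life
CA = 0.17 * 34 = 5.78 mm

5.78 mm


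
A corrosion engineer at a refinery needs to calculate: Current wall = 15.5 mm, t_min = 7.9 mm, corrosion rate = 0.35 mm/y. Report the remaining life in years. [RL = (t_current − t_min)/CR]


Apply the remaining-life relation: RL = (t_current − t_min) / CR
RL = (15.5 − 7.9) / 0.35 = 7.6 / 0.35 = 21.7 years

21.7 years


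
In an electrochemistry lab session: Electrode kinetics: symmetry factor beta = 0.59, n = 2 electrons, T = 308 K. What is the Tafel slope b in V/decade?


Apply the Tafel slope relation: b = 2.303*R*T/(beta*n*F)
Numerator: 2.303 * 8.314 * 308 = 5897.32
Denominator: 0.59 * 2 * 96485 = 113852.3
b = 5897.32 / 113852.3 = 0.052 V/decade

0.052 V/decade


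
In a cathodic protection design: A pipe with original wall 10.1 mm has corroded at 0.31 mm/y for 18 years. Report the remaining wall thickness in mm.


Remaining wall = original − CR × time
t = 10.1 − 0.31*18 = 10.1 − 5.58 = 4.52 mm

4.52 mm


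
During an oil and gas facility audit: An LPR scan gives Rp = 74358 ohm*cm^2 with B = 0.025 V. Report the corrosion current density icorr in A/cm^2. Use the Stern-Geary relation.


Apply the Stern-Geary relation: icorr = B / Rp
icorr = 0.025 / 74358 = 3.362×10^-7 A/cm^2

3.362×10^-7 A/cm^2


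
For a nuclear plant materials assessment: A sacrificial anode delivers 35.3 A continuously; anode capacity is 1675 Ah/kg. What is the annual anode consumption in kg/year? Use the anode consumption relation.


Annual consumption = current * hours per year / capacity
Rate = 35.3 * 8760 / 1675 = 184.6 kg/year

184.6 kg/year


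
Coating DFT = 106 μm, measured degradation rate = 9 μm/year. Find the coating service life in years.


Service life = thickness / degradation rate
Life = 106 / 9 = 11.8 years

11.8 years


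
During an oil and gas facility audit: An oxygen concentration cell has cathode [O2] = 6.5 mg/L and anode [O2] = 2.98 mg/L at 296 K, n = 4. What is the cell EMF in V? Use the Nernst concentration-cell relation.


Apply the Nernst concentration-cell relation: E = (RT/nF)*ln(C_cathode/C_anode)
RT/nF = 8.314*296/(4*96485) = 0.00637649 V
ln(6.5/2.98) = 0.77988
E = 0.00637649 * 0.77988 = 0.00497 V

0.00497 V


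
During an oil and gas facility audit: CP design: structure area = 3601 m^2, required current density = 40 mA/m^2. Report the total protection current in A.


I = area * current density, then convert mA → A (÷1000)
I = 3601 * 40 / 1000 = 144.04 A

144.04 A


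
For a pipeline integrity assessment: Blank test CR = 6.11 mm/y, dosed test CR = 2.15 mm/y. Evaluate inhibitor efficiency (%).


Apply the inhibitor-efficiency definition: IE = (CR_blank − CR_inh)/CR_blank × 100
IE = (6.11 − 2.15) / 6.11 × 100
IE = 3.96 / 6.11 × 100 = 64.8 %

64.8 %


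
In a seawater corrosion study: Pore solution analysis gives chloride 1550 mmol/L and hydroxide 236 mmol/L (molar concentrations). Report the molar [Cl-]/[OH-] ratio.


Threshold parameter = [Cl-] / [OH-] (molar basis; both in mmol/L, so units cancel)
Ratio = 1550 / 236 = 6.57

6.57


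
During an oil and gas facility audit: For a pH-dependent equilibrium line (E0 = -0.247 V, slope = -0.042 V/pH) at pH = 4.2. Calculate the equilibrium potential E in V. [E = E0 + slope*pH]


Apply the Pourbaix line equation: E = E0 + slope*pH
E = -0.247 + (-0.042)*4.2 = -0.247 + (-0.1764) = -0.4234 V
Rounded to 3 decimal places: E = -0.423 V

-0.423 V


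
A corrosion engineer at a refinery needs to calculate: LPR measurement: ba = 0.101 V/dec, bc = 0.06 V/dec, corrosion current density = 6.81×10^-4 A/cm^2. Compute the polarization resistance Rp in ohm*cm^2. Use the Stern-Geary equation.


Apply the Stern-Geary equation: Rp = ba*bc / (2.303*icorr*(ba+bc))
ba*bc = 0.101*0.06 = 0.00606
ba+bc = 0.161; 2.303*icorr*(ba+bc) = 2.303*6.81×10^-4*0.161 = 2.5250322×10^-4
Rp = 0.00606 / 2.5250322×10^-4 = 24.0 ohm*cm^2

24.0 ohm*cm^2


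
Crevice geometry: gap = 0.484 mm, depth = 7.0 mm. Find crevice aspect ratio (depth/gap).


Aspect ratio = depth / gap
Ratio = 7.0 / 0.484 = 14.5

14.5


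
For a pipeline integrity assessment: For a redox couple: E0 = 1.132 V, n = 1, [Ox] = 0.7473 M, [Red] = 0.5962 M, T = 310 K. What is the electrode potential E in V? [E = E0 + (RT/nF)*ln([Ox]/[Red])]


Apply the Nernst equation: E = E0 + (RT/nF)*ln([Ox]/[Red])
Step 1: RT/nF = 8.314*310/(1*96485) = 0.02671234 V
Step 2: [Ox]/[Red] = 0.7473/0.5962 = 1.253438
Step 3: ln(1.253438) = 0.22589
Step 4: correction = 0.02671234 * 0.22589 = 0.006 V
E = 1.132 + 0.006 = 1.138 V

1.138 V


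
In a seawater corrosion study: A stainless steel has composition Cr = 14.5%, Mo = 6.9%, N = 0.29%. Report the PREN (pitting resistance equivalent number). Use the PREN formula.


Apply the PREN formula: PREN = Cr + 3.3*Mo + 16*N
PREN = 14.5 + 3.3*6.9 + 16*0.29
PREN = 14.5 + 22.77 + 4.64 = 41.91

41.91


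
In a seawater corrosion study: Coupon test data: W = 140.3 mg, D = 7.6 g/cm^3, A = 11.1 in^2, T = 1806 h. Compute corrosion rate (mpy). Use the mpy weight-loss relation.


Apply the mpy weight-loss relation: CR = 534 * W / (D * A * T)
Numerator: 534 * 140.3 = 74920.2
Denominator: 7.6 * 11.1 * 1806 = 152354.16
CR = 74920.2 / 152354.16 = 0.492 mpy

0.492 mpy


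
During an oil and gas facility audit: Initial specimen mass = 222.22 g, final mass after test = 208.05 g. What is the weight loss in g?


Weight loss = initial − final
WL = 222.22 − 208.05 = 14.17 g

14.17 g


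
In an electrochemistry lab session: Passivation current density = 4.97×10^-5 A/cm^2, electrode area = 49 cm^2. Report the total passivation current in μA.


I = i_pass * A, then convert A → μA (×10^6)
I = 4.97×10^-5 * 49 * 10^6 = 2435.3 μA

2435.3 μA


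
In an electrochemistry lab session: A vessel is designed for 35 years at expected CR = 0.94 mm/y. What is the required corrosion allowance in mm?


Corrosion allowance = CR × design life
CA = 0.94 * 35 = 32.9 mm

32.9 mm


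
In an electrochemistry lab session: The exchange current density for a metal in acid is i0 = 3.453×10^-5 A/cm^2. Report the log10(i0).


i0 = 3.453×10^-5 A/cm^2
log10(i0) = -4.462

-4.462


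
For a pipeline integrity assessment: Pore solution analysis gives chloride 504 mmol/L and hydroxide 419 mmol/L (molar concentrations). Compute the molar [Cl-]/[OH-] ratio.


Threshold parameter = [Cl-] / [OH-] (molar basis; both in mmol/L, so units cancel)
Ratio = 504 / 419 = 1.2

1.2


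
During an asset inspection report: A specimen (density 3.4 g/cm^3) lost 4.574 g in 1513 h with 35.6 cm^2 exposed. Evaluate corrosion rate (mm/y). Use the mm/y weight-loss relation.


Apply the mm/y weight-loss relation: CR = 87600 * W / (D * A * T)
Numerator: 87600 * 4.574 = 400682.4
Denominator: 3.4 * 35.6 * 1513 = 183133.52
CR = 400682.4 / 183133.52 = 2.187925 mm/y

2.187925 mm/y


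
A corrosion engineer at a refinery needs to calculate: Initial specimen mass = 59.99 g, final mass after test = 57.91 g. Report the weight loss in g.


Weight loss = initial − final
WL = 59.99 − 57.91 = 2.08 g

2.08 g


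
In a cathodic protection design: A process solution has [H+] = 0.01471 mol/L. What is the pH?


pH = −log10[H+]
pH = −log10(0.01471) = 1.83

1.83


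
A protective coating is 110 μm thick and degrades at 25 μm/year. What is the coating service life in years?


Service life = thickness / degradation rate
Life = 110 / 25 = 4.4 years

4.4 years


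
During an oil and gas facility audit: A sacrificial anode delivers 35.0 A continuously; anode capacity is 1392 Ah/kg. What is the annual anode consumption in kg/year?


Annual consumption = current * hours per year / capacity
Rate = 35.0 * 8760 / 1392 = 220.3 kg/year

220.3 kg/year


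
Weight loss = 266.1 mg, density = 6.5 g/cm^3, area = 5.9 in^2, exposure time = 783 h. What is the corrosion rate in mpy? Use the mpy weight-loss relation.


Apply the mpy weight-loss relation: CR = 534 * W / (D * A * T)
Numerator: 534 * 266.1 = 142097.4
Denominator: 6.5 * 5.9 * 783 = 30028.05
CR = 142097.4 / 30028.05 = 4.7322 mpy

4.7322 mpy


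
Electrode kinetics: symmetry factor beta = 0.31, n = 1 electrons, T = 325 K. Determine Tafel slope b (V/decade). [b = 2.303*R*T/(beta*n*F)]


Apply the Tafel slope relation: b = 2.303*R*T/(beta*n*F)
Numerator: 2.303 * 8.314 * 325 = 6222.82
Denominator: 0.31 * 1 * 96485 = 29910.35
b = 6222.82 / 29910.35 = 0.208 V/decade

0.208 V/decade


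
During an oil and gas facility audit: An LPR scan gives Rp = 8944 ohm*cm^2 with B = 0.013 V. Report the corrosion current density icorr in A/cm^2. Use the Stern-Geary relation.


Apply the Stern-Geary relation: icorr = B / Rp
icorr = 0.013 / 8944 = 1.453×10^-6 A/cm^2

1.453×10^-6 A/cm^2


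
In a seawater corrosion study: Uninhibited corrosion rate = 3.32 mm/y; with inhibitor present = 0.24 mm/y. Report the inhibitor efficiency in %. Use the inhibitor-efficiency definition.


Apply the inhibitor-efficiency definition: IE = (CR_blank − CR_inh)/CR_blank × 100
IE = (3.32 − 0.24) / 3.32 × 100
IE = 3.08 / 3.32 × 100 = 92.8 %

92.8 %


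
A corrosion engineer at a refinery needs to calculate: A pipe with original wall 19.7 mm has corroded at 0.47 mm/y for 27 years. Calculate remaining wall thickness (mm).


Remaining wall = original − CR × time
t = 19.7 − 0.47*27 = 19.7 − 12.69 = 7.01 mm

7.01 mm


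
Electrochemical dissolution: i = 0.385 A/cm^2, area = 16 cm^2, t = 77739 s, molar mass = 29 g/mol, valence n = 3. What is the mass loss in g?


Apply Faraday's law: m = i*A*t*M / (n*F)
Total charge passed Q = i*A*t = 0.385*16*77739 = 478872.24 C
m = Q*M/(n*F) = 478872.24*29/(3*96485) = 47.97739 g

47.97739 g


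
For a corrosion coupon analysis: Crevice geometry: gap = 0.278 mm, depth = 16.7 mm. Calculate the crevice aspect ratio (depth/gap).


Aspect ratio = depth / gap
Ratio = 16.7 / 0.278 = 60.1

60.1


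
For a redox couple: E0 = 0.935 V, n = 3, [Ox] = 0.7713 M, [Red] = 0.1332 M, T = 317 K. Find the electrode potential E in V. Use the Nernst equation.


Apply the Nernst equation: E = E0 + (RT/nF)*ln([Ox]/[Red])
Step 1: RT/nF = 8.314*317/(3*96485) = 0.00910517 V
Step 2: [Ox]/[Red] = 0.7713/0.1332 = 5.790541
Step 3: ln(5.790541) = 1.756226
Step 4: correction = 0.00910517 * 1.756226 = 0.016 V
E = 0.935 + 0.016 = 0.951 V

0.951 V


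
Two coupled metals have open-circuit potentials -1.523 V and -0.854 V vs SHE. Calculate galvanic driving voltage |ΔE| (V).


Driving voltage is the absolute potential difference.
|ΔE| = |-1.523 − (-0.854)| = 0.669 V

0.669 V


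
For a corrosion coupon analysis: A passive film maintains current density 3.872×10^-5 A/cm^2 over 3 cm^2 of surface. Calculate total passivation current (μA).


I = i_pass * A, then convert A → μA (×10^6)
I = 3.872×10^-5 * 3 * 10^6 = 116.16 μA

116.16 μA


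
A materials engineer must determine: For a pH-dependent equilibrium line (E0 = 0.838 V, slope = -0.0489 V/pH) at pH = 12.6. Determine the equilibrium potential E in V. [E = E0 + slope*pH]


Apply the Pourbaix line equation: E = E0 + slope*pH
E = 0.838 + (-0.0489)*12.6 = 0.838 + (-0.61614) = 0.22186 V
Rounded to 3 decimal places: E = 0.222 V

0.222 V


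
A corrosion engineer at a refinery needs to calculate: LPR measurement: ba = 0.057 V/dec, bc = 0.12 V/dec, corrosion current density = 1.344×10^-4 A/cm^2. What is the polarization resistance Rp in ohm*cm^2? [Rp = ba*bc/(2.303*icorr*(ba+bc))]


Apply the Stern-Geary equation: Rp = ba*bc / (2.303*icorr*(ba+bc))
ba*bc = 0.057*0.12 = 0.00684
ba+bc = 0.177; 2.303*icorr*(ba+bc) = 2.303*1.344×10^-4*0.177 = 5.4785606×10^-5
Rp = 0.00684 / 5.4785606×10^-5 = 124.9 ohm*cm^2

124.9 ohm*cm^2


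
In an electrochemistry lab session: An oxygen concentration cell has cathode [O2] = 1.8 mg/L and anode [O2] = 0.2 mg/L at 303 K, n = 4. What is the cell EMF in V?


Apply the Nernst concentration-cell relation: E = (RT/nF)*ln(C_cathode/C_anode)
RT/nF = 8.314*303/(4*96485) = 0.00652729 V
ln(1.8/0.2) = 2.19722
E = 0.00652729 * 2.19722 = 0.01434 V

0.01434 V


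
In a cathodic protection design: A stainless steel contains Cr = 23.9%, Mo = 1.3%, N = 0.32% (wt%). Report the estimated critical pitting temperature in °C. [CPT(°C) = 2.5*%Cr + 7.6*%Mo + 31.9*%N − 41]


Apply the ASTM G48 empirical CPT estimate: CPT(°C) = 2.5*%Cr + 7.6*%Mo + 31.9*%N − 41
2.5*23.9 = 59.75; 7.6*1.3 = 9.88; 31.9*0.32 = 10.208
CPT = 59.75 + 9.88 + 10.208 − 41 = 38.838 °C
Rounded to 0.1 °C: CPT ≈ 38.8 °C

38.8 °C


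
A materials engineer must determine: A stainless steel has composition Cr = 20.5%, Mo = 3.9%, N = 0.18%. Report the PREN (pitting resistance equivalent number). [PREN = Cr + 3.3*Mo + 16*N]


Apply the PREN formula: PREN = Cr + 3.3*Mo + 16*N
PREN = 20.5 + 3.3*3.9 + 16*0.18
PREN = 20.5 + 12.87 + 2.88 = 36.25

36.25


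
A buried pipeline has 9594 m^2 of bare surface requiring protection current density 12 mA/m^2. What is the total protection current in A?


I = area * current density, then convert mA → A (÷1000)
I = 9594 * 12 / 1000 = 115.13 A

115.13 A


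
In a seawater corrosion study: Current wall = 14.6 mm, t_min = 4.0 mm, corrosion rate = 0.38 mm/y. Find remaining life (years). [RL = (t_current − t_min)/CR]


Apply the remaining-life relation: RL = (t_current − t_min) / CR
RL = (14.6 − 4.0) / 0.38 = 10.6 / 0.38 = 27.9 years

27.9 years


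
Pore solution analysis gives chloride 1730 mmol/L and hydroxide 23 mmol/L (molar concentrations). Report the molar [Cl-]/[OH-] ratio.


Threshold parameter = [Cl-] / [OH-] (molar basis; both in mmol/L, so units cancel)
Ratio = 1730 / 23 = 75.22

75.22


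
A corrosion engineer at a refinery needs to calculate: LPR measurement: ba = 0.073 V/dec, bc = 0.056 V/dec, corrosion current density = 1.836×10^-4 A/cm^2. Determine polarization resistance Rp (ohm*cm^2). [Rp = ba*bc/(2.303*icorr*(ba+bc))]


Apply the Stern-Geary equation: Rp = ba*bc / (2.303*icorr*(ba+bc))
ba*bc = 0.073*0.056 = 0.004088
ba+bc = 0.129; 2.303*icorr*(ba+bc) = 2.303*1.836×10^-4*0.129 = 5.4545173×10^-5
Rp = 0.004088 / 5.4545173×10^-5 = 74.95 ohm*cm^2

74.95 ohm*cm^2


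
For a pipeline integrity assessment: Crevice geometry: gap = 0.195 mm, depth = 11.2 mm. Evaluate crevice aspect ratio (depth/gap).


Aspect ratio = depth / gap
Ratio = 11.2 / 0.195 = 57.4

57.4


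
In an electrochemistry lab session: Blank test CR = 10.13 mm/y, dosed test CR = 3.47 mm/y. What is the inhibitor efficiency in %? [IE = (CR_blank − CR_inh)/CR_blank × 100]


Apply the inhibitor-efficiency definition: IE = (CR_blank − CR_inh)/CR_blank × 100
IE = (10.13 − 3.47) / 10.13 × 100
IE = 6.66 / 10.13 × 100 = 65.7 %

65.7 %


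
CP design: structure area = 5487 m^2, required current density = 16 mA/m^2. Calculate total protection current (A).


I = area * current density, then convert mA → A (÷1000)
I = 5487 * 16 / 1000 = 87.79 A

87.79 A


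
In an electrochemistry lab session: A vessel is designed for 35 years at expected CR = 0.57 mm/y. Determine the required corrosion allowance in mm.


Corrosion allowance = CR × design life
CA = 0.57 * 35 = 19.95 mm

19.95 mm


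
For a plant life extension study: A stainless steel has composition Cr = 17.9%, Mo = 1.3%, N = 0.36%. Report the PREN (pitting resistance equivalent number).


Apply the PREN formula: PREN = Cr + 3.3*Mo + 16*N
PREN = 17.9 + 3.3*1.3 + 16*0.36
PREN = 17.9 + 4.29 + 5.76 = 27.95

27.95


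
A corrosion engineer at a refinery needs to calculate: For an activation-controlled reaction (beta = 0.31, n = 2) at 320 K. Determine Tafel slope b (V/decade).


Apply the Tafel slope relation: b = 2.303*R*T/(beta*n*F)
Numerator: 2.303 * 8.314 * 320 = 6127.09
Denominator: 0.31 * 2 * 96485 = 59820.7
b = 6127.09 / 59820.7 = 0.1024 V/decade

0.1024 V/decade


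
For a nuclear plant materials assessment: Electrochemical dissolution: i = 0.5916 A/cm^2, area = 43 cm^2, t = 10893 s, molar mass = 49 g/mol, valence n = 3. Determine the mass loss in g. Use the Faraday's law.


Apply Faraday's law: m = i*A*t*M / (n*F)
Total charge passed Q = i*A*t = 0.5916*43*10893 = 277104.8484 C
m = Q*M/(n*F) = 277104.8484*49/(3*96485) = 46.909 g

46.909 g


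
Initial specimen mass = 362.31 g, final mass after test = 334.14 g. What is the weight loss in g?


Weight loss = initial − final
WL = 362.31 − 334.14 = 28.17 g

28.17 g


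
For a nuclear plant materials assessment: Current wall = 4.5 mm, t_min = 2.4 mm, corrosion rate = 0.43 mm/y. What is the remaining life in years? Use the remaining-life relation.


Apply the remaining-life relation: RL = (t_current − t_min) / CR
RL = (4.5 − 2.4) / 0.43 = 2.1 / 0.43 = 4.9 years

4.9 years


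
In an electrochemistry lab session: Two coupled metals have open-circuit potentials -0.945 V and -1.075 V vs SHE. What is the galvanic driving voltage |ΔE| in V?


Driving voltage is the absolute potential difference.
|ΔE| = |-0.945 − (-1.075)| = 0.13 V

0.13 V


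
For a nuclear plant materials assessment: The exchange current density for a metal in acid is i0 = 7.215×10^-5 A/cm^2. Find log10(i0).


i0 = 7.215×10^-5 A/cm^2
log10(i0) = -4.142

-4.142


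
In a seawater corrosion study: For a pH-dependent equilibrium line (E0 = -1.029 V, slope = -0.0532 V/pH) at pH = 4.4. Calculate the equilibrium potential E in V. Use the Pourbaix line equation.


Apply the Pourbaix line equation: E = E0 + slope*pH
E = -1.029 + (-0.0532)*4.4 = -1.029 + (-0.23408) = -1.26308 V
Rounded to 3 decimal places: E = -1.263 V

-1.263 V


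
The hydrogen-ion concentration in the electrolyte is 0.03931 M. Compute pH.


pH = −log10[H+]
pH = −log10(0.03931) = 1.41

1.41


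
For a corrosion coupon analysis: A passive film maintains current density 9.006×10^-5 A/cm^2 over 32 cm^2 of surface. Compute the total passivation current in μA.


I = i_pass * A, then convert A → μA (×10^6)
I = 9.006×10^-5 * 32 * 10^6 = 2881.92 μA

2881.92 μA


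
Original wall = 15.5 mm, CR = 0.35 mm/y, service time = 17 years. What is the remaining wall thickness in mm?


Remaining wall = original − CR × time
t = 15.5 − 0.35*17 = 15.5 − 5.95 = 9.55 mm

9.55 mm


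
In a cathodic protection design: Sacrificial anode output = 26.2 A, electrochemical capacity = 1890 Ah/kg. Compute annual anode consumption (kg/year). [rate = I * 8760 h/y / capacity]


Annual consumption = current * hours per year / capacity
Rate = 26.2 * 8760 / 1890 = 121.4 kg/year

121.4 kg/year


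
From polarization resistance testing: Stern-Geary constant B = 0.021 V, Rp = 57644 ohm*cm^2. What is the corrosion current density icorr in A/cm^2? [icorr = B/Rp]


Apply the Stern-Geary relation: icorr = B / Rp
icorr = 0.021 / 57644 = 3.643×10^-7 A/cm^2

3.643×10^-7 A/cm^2


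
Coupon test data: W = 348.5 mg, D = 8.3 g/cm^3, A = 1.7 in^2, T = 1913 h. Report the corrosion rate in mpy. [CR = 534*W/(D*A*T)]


Apply the mpy weight-loss relation: CR = 534 * W / (D * A * T)
Numerator: 534 * 348.5 = 186099.0
Denominator: 8.3 * 1.7 * 1913 = 26992.43
CR = 186099.0 / 26992.43 = 6.89449 mpy

6.89449 mpy


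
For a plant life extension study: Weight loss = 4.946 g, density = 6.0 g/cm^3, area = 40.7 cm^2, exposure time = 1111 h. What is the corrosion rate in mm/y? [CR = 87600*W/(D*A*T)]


Apply the mm/y weight-loss relation: CR = 87600 * W / (D * A * T)
Numerator: 87600 * 4.946 = 433269.6
Denominator: 6.0 * 40.7 * 1111 = 271306.2
CR = 433269.6 / 271306.2 = 1.596976 mm/y

1.596976 mm/y


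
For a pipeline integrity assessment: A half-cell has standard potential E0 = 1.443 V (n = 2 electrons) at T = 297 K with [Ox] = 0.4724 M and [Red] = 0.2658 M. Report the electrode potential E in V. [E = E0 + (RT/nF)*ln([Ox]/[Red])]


Apply the Nernst equation: E = E0 + (RT/nF)*ln([Ox]/[Red])
Step 1: RT/nF = 8.314*297/(2*96485) = 0.01279607 V
Step 2: [Ox]/[Red] = 0.4724/0.2658 = 1.777276
Step 3: ln(1.777276) = 0.575082
Step 4: correction = 0.01279607 * 0.575082 = 0.0074 V
E = 1.443 + 0.0074 = 1.4504 V

1.4504 V


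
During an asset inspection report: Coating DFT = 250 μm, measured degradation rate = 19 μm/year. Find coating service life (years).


Service life = thickness / degradation rate
Life = 250 / 19 = 13.2 years

13.2 years


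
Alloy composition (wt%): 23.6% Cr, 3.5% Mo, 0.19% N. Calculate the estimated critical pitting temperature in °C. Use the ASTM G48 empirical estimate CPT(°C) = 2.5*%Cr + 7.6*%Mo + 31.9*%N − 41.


Apply the ASTM G48 empirical CPT estimate: CPT(°C) = 2.5*%Cr + 7.6*%Mo + 31.9*%N − 41
2.5*23.6 = 59; 7.6*3.5 = 26.6; 31.9*0.19 = 6.061
CPT = 59 + 26.6 + 6.061 − 41 = 50.661 °C
Rounded to 0.1 °C: CPT ≈ 50.7 °C

50.7 °C


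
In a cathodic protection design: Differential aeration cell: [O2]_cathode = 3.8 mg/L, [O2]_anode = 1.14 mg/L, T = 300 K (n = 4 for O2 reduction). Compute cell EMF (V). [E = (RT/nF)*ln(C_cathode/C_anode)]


Apply the Nernst concentration-cell relation: E = (RT/nF)*ln(C_cathode/C_anode)
RT/nF = 8.314*300/(4*96485) = 0.00646266 V
ln(3.8/1.14) = 1.20397
E = 0.00646266 * 1.20397 = 0.00778 V

0.00778 V


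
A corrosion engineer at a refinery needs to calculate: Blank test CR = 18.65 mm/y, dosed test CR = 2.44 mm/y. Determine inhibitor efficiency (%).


Apply the inhibitor-efficiency definition: IE = (CR_blank − CR_inh)/CR_blank × 100
IE = (18.65 − 2.44) / 18.65 × 100
IE = 16.21 / 18.65 × 100 = 86.9 %

86.9 %


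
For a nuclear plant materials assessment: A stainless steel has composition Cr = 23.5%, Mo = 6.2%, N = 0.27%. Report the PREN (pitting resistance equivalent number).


Apply the PREN formula: PREN = Cr + 3.3*Mo + 16*N
PREN = 23.5 + 3.3*6.2 + 16*0.27
PREN = 23.5 + 20.46 + 4.32 = 48.28

48.28


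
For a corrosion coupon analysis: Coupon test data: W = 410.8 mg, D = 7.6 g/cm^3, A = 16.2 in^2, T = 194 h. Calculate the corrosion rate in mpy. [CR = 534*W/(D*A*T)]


Apply the mpy weight-loss relation: CR = 534 * W / (D * A * T)
Numerator: 534 * 410.8 = 219367.2
Denominator: 7.6 * 16.2 * 194 = 23885.28
CR = 219367.2 / 23885.28 = 9.184 mpy

9.184 mpy


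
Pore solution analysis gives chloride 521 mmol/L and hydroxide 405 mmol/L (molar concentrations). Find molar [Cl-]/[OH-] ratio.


Threshold parameter = [Cl-] / [OH-] (molar basis; both in mmol/L, so units cancel)
Ratio = 521 / 405 = 1.29

1.29


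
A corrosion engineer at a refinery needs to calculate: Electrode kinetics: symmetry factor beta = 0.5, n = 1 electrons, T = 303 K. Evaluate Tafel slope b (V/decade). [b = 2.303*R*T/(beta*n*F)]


Apply the Tafel slope relation: b = 2.303*R*T/(beta*n*F)
Numerator: 2.303 * 8.314 * 303 = 5801.58
Denominator: 0.5 * 1 * 96485 = 48242.5
b = 5801.58 / 48242.5 = 0.12 V/decade

0.12 V/decade


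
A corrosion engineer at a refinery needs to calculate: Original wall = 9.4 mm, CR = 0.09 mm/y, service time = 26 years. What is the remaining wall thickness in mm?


Remaining wall = original − CR × time
t = 9.4 − 0.09*26 = 9.4 − 2.34 = 7.06 mm

7.06 mm


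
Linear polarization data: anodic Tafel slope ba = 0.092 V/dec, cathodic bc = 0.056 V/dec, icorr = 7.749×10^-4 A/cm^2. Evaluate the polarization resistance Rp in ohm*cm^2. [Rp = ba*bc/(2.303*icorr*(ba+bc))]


Apply the Stern-Geary equation: Rp = ba*bc / (2.303*icorr*(ba+bc))
ba*bc = 0.092*0.056 = 0.005152
ba+bc = 0.148; 2.303*icorr*(ba+bc) = 2.303*7.749×10^-4*0.148 = 2.6412002×10^-4
Rp = 0.005152 / 2.6412002×10^-4 = 19.5 ohm*cm^2

19.5 ohm*cm^2


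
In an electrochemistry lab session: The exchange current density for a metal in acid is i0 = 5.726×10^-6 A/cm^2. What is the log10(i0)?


i0 = 5.726×10^-6 A/cm^2
log10(i0) = -5.242

-5.242


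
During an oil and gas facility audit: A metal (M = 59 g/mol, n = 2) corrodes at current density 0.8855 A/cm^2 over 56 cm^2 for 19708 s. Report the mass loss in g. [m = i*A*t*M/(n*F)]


Apply Faraday's law: m = i*A*t*M / (n*F)
Total charge passed Q = i*A*t = 0.8855*56*19708 = 977280.304 C
m = Q*M/(n*F) = 977280.304*59/(2*96485) = 298.801 g

298.801 g


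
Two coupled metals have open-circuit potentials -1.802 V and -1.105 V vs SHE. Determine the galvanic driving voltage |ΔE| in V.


Driving voltage is the absolute potential difference.
|ΔE| = |-1.802 − (-1.105)| = 0.697 V

0.697 V
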